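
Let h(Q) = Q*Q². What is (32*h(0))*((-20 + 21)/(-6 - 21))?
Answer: 0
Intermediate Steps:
h(Q) = Q³
(32*h(0))*((-20 + 21)/(-6 - 21)) = (32*0³)*((-20 + 21)/(-6 - 21)) = (32*0)*(1/(-27)) = 0*(1*(-1/27)) = 0*(-1/27) = 0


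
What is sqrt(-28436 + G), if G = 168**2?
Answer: 2*I*sqrt(53) ≈ 14.56*I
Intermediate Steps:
G = 28224
sqrt(-28436 + G) = sqrt(-28436 + 28224) = sqrt(-212) = 2*I*sqrt(53)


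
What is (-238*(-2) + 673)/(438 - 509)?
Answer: -1149/71 ≈ -16.183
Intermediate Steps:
(-238*(-2) + 673)/(438 - 509) = (476 + 673)/(-71) = 1149*(-1/71) = -1149/71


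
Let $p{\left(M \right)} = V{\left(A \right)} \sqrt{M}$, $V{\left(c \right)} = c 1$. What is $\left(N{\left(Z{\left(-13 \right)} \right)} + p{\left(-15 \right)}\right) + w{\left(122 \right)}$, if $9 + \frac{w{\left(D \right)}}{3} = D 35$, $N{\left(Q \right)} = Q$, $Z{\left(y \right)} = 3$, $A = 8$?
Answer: $12786 + 8 i \sqrt{15} \approx 12786.0 + 30.984 i$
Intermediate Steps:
$V{\left(c \right)} = c$
$w{\left(D \right)} = -27 + 105 D$ ($w{\left(D \right)} = -27 + 3 D 35 = -27 + 3 \cdot 35 D = -27 + 105 D$)
$p{\left(M \right)} = 8 \sqrt{M}$
$\left(N{\left(Z{\left(-13 \right)} \right)} + p{\left(-15 \right)}\right) + w{\left(122 \right)} = \left(3 + 8 \sqrt{-15}\right) + \left(-27 + 105 \cdot 122\right) = \left(3 + 8 i \sqrt{15}\right) + \left(-27 + 12810\right) = \left(3 + 8 i \sqrt{15}\right) + 12783 = 12786 + 8 i \sqrt{15}$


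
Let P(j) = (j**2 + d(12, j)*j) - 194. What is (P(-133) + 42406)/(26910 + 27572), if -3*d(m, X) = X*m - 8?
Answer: -33629/163446 ≈ -0.20575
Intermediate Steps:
d(m, X) = 8/3 - X*m/3 (d(m, X) = -(X*m - 8)/3 = -(-8 + X*m)/3 = 8/3 - X*m/3)
P(j) = -194 + j**2 + j*(8/3 - 4*j) (P(j) = (j**2 + (8/3 - 1/3*j*12)*j) - 194 = (j**2 + (8/3 - 4*j)*j) - 194 = (j**2 + j*(8/3 - 4*j)) - 194 = -194 + j**2 + j*(8/3 - 4*j))
(P(-133) + 42406)/(26910 + 27572) = ((-194 - 3*(-133)**2 + (8/3)*(-133)) + 42406)/(26910 + 27572) = ((-194 - 3*17689 - 1064/3) + 42406)/54482 = ((-194 - 53067 - 1064/3) + 42406)*(1/54482) = (-160847/3 + 42406)*(1/54482) = -33629/3*1/54482 = -33629/163446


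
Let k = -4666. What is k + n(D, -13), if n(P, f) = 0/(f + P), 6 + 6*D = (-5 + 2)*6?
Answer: -4666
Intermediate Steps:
D = -4 (D = -1 + ((-5 + 2)*6)/6 = -1 + (-3*6)/6 = -1 + (⅙)*(-18) = -1 - 3 = -4)
n(P, f) = 0 (n(P, f) = 0/(P + f) = 0)
k + n(D, -13) = -4666 + 0 = -4666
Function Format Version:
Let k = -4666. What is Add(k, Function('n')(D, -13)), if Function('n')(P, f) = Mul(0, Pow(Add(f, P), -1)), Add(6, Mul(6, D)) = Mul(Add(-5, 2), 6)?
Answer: -4666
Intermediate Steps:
D = -4 (D = Add(-1, Mul(Rational(1, 6), Mul(Add(-5, 2), 6))) = Add(-1, Mul(Rational(1, 6), Mul(-3, 6))) = Add(-1, Mul(Rational(1, 6), -18)) = Add(-1, -3) = -4)
Function('n')(P, f) = 0 (Function('n')(P, f) = Mul(0, Pow(Add(P, f), -1)) = 0)
Add(k, Function('n')(D, -13)) = Add(-4666, 0) = -4666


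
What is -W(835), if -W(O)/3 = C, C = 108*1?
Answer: 324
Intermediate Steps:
C = 108
W(O) = -324 (W(O) = -3*108 = -324)
-W(835) = -1*(-324) = 324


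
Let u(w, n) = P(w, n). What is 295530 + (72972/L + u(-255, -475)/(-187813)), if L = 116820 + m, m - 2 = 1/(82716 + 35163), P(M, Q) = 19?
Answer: 764344634966109583913/2586346630411207 ≈ 2.9553e+5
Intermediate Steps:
u(w, n) = 19
m = 235759/117879 (m = 2 + 1/(82716 + 35163) = 2 + 1/117879 = 235759/117879 ≈ 2.0000)
L = 13770860539/117879 (L = 116820 + 235759/117879 = 13770860539/117879 ≈ 1.1682e+5)
295530 + (72972/L + u(-255, -475)/(-187813)) = 295530 + (72972/(13770860539/117879) + 19/(-187813)) = 295530 + (72972*(117879/13770860539) + 19*(-1/187813)) = 295530 + (8601866388/13770860539 - 19/187813) = 295530 + 1615280685579203/2586346630411207 = 764344634966109583913/2586346630411207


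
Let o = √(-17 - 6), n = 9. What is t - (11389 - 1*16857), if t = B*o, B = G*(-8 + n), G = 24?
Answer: 5468 + 24*I*√23 ≈ 5468.0 + 115.1*I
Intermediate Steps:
B = 24 (B = 24*(-8 + 9) = 24*1 = 24)
o = I*√23 (o = √(-23) = I*√23 ≈ 4.7958*I)
t = 24*I*√23 (t = 24*(I*√23) = 24*I*√23 ≈ 115.1*I)
t - (11389 - 1*16857) = 24*I*√23 - (11389 - 1*16857) = 24*I*√23 - (11389 - 16857) = 24*I*√23 - 1*(-5468) = 24*I*√23 + 5468 = 5468 + 24*I*√23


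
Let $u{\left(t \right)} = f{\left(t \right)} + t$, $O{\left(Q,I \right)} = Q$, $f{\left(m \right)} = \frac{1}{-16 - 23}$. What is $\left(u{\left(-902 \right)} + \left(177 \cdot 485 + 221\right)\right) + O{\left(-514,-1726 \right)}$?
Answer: $\frac{3301349}{39} \approx 84650.0$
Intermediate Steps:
$f{\left(m \right)} = - \frac{1}{39}$ ($f{\left(m \right)} = \frac{1}{-39} = - \frac{1}{39}$)
$u{\left(t \right)} = - \frac{1}{39} + t$
$\left(u{\left(-902 \right)} + \left(177 \cdot 485 + 221\right)\right) + O{\left(-514,-1726 \right)} = \left(\left(- \frac{1}{39} - 902\right) + \left(177 \cdot 485 + 221\right)\right) - 514 = \left(- \frac{35179}{39} + \left(85845 + 221\right)\right) - 514 = \left(- \frac{35179}{39} + 86066\right) - 514 = \frac{3321395}{39} - 514 = \frac{3301349}{39}$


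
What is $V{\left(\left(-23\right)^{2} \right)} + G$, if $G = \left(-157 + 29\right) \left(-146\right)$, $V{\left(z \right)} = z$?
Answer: $19217$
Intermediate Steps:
$G = 18688$ ($G = \left(-128\right) \left(-146\right) = 18688$)
$V{\left(\left(-23\right)^{2} \right)} + G = \left(-23\right)^{2} + 18688 = 529 + 18688 = 19217$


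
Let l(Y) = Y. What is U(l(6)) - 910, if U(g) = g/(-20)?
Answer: -9103/10 ≈ -910.30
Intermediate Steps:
U(g) = -g/20 (U(g) = g*(-1/20) = -g/20)
U(l(6)) - 910 = -1/20*6 - 910 = -3/10 - 910 = -9103/10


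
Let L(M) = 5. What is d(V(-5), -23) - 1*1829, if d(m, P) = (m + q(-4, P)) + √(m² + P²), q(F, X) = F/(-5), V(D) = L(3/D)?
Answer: -9116/5 + √554 ≈ -1799.7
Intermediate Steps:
V(D) = 5
q(F, X) = -F/5 (q(F, X) = F*(-⅕) = -F/5)
d(m, P) = ⅘ + m + √(P² + m²) (d(m, P) = (m - ⅕*(-4)) + √(m² + P²) = (m + ⅘) + √(P² + m²) = (⅘ + m) + √(P² + m²) = ⅘ + m + √(P² + m²))
d(V(-5), -23) - 1*1829 = (⅘ + 5 + √((-23)² + 5²)) - 1*1829 = (⅘ + 5 + √(529 + 25)) - 1829 = (⅘ + 5 + √554) - 1829 = (29/5 + √554) - 1829 = -9116/5 + √554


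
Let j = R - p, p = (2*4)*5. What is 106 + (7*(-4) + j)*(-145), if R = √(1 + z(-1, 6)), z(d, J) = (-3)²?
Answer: 9966 - 145*√10 ≈ 9507.5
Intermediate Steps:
z(d, J) = 9
p = 40 (p = 8*5 = 40)
R = √10 (R = √(1 + 9) = √10 ≈ 3.1623)
j = -40 + √10 (j = √10 - 1*40 = √10 - 40 = -40 + √10 ≈ -36.838)
106 + (7*(-4) + j)*(-145) = 106 + (7*(-4) + (-40 + √10))*(-145) = 106 + (-28 + (-40 + √10))*(-145) = 106 + (-68 + √10)*(-145) = 106 + (9860 - 145*√10) = 9966 - 145*√10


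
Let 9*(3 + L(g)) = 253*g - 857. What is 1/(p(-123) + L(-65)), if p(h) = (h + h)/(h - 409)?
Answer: -2394/4608407 ≈ -0.00051949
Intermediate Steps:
L(g) = -884/9 + 253*g/9 (L(g) = -3 + (253*g - 857)/9 = -3 + (-857 + 253*g)/9 = -3 + (-857/9 + 253*g/9) = -884/9 + 253*g/9)
p(h) = 2*h/(-409 + h) (p(h) = (2*h)/(-409 + h) = 2*h/(-409 + h))
1/(p(-123) + L(-65)) = 1/(2*(-123)/(-409 - 123) + (-884/9 + (253/9)*(-65))) = 1/(2*(-123)/(-532) + (-884/9 - 16445/9)) = 1/(2*(-123)*(-1/532) - 17329/9) = 1/(123/266 - 17329/9) = 1/(-4608407/2394) = -2394/4608407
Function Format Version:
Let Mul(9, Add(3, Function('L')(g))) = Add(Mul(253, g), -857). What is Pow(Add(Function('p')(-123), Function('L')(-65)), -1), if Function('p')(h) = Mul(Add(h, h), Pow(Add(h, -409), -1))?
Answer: Rational(-2394, 4608407) ≈ -0.00051949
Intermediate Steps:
Function('L')(g) = Add(Rational(-884, 9), Mul(Rational(253, 9), g)) (Function('L')(g) = Add(-3, Mul(Rational(1, 9), Add(Mul(253, g), -857))) = Add(-3, Mul(Rational(1, 9), Add(-857, Mul(253, g)))) = Add(-3, Add(Rational(-857, 9), Mul(Rational(253, 9), g))) = Add(Rational(-884, 9), Mul(Rational(253, 9), g)))
Function('p')(h) = Mul(2, h, Pow(Add(-409, h), -1)) (Function('p')(h) = Mul(Mul(2, h), Pow(Add(-409, h), -1)) = Mul(2, h, Pow(Add(-409, h), -1)))
Pow(Add(Function('p')(-123), Function('L')(-65)), -1) = Pow(Add(Mul(2, -123, Pow(Add(-409, -123), -1)), Add(Rational(-884, 9), Mul(Rational(253, 9), -65))), -1) = Pow(Add(Mul(2, -123, Pow(-532, -1)), Add(Rational(-884, 9), Rational(-16445, 9))), -1) = Pow(Add(Mul(2, -123, Rational(-1, 532)), Rational(-17329, 9)), -1) = Pow(Add(Rational(123, 266), Rational(-17329, 9)), -1) = Pow(Rational(-4608407, 2394), -1) = Rational(-2394, 4608407)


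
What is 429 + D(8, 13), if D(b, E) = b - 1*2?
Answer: 435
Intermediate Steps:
D(b, E) = -2 + b (D(b, E) = b - 2 = -2 + b)
429 + D(8, 13) = 429 + (-2 + 8) = 429 + 6 = 435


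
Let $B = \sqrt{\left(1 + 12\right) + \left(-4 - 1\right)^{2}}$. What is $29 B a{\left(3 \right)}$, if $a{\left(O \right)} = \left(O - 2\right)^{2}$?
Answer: $29 \sqrt{38} \approx 178.77$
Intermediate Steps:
$a{\left(O \right)} = \left(-2 + O\right)^{2}$
$B = \sqrt{38}$ ($B = \sqrt{13 + \left(-5\right)^{2}} = \sqrt{13 + 25} = \sqrt{38} \approx 6.1644$)
$29 B a{\left(3 \right)} = 29 \sqrt{38} \left(-2 + 3\right)^{2} = 29 \sqrt{38} \cdot 1^{2} = 29 \sqrt{38} \cdot 1 = 29 \sqrt{38}$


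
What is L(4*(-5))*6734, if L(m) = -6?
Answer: -40404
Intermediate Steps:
L(4*(-5))*6734 = -6*6734 = -40404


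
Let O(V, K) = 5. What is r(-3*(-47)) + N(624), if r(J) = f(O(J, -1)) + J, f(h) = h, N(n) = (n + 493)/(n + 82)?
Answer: 104193/706 ≈ 147.58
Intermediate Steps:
N(n) = (493 + n)/(82 + n)
r(J) = 5 + J
r(-3*(-47)) + N(624) = (5 - 3*(-47)) + (493 + 624)/(82 + 624) = (5 + 141) + 1117/706 = 146 + (1/706)*1117 = 146 + 1117/706 = 104193/706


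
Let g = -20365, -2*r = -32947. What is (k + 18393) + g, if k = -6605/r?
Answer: -64984694/32947 ≈ -1972.4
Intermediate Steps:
r = 32947/2 (r = -½*(-32947) = 32947/2 ≈ 16474.)
k = -13210/32947 (k = -6605/32947/2 = -6605*2/32947 = -13210/32947 ≈ -0.40095)
(k + 18393) + g = (-13210/32947 + 18393) - 20365 = 605980961/32947 - 20365 = -64984694/32947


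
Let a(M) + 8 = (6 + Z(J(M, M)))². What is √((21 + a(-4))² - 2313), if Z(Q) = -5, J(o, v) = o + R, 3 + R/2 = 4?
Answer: I*√2117 ≈ 46.011*I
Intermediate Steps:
R = 2 (R = -6 + 2*4 = -6 + 8 = 2)
J(o, v) = 2 + o (J(o, v) = o + 2 = 2 + o)
a(M) = -7 (a(M) = -8 + (6 - 5)² = -8 + 1² = -8 + 1 = -7)
√((21 + a(-4))² - 2313) = √((21 - 7)² - 2313) = √(14² - 2313) = √(196 - 2313) = √(-2117) = I*√2117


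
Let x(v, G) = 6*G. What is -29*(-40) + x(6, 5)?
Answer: 1190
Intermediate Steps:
-29*(-40) + x(6, 5) = -29*(-40) + 6*5 = 1160 + 30 = 1190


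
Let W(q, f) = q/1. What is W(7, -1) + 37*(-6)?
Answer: -215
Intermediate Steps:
W(q, f) = q (W(q, f) = q*1 = q)
W(7, -1) + 37*(-6) = 7 + 37*(-6) = 7 - 222 = -215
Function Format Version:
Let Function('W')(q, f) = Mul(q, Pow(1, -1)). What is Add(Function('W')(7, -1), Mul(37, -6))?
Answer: -215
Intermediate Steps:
Function('W')(q, f) = q (Function('W')(q, f) = Mul(q, 1) = q)
Add(Function('W')(7, -1), Mul(37, -6)) = Add(7, Mul(37, -6)) = Add(7, -222) = -215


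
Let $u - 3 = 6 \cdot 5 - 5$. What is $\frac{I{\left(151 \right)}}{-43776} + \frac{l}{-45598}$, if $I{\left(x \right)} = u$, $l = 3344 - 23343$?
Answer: $\frac{15610705}{35644608} \approx 0.43795$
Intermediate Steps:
$l = -19999$ ($l = 3344 - 23343 = -19999$)
$u = 28$ ($u = 3 + \left(6 \cdot 5 - 5\right) = 3 + \left(30 - 5\right) = 3 + 25 = 28$)
$I{\left(x \right)} = 28$
$\frac{I{\left(151 \right)}}{-43776} + \frac{l}{-45598} = \frac{28}{-43776} - \frac{19999}{-45598} = 28 \left(- \frac{1}{43776}\right) - - \frac{2857}{6514} = - \frac{7}{10944} + \frac{2857}{6514} = \frac{15610705}{35644608}$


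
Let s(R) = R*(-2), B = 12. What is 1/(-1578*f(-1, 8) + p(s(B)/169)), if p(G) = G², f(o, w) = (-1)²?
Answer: -28561/45068682 ≈ -0.00063372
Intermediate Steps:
f(o, w) = 1
s(R) = -2*R
1/(-1578*f(-1, 8) + p(s(B)/169)) = 1/(-1578*1 + (-2*12/169)²) = 1/(-1578 + (-24*1/169)²) = 1/(-1578 + (-24/169)²) = 1/(-1578 + 576/28561) = 1/(-45068682/28561) = -28561/45068682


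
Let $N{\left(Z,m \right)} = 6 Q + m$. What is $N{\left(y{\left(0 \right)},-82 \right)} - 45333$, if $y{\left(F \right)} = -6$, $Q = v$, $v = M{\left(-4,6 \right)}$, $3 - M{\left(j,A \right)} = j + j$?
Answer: $-45349$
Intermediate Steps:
$M{\left(j,A \right)} = 3 - 2 j$ ($M{\left(j,A \right)} = 3 - \left(j + j\right) = 3 - 2 j$)
$v = 11$ ($v = 3 - -8 = 3 + 8 = 11$)
$Q = 11$
$N{\left(Z,m \right)} = 66 + m$ ($N{\left(Z,m \right)} = 6 \cdot 11 + m = 66 + m$)
$N{\left(y{\left(0 \right)},-82 \right)} - 45333 = \left(66 - 82\right) - 45333 = -16 - 45333 = -45349$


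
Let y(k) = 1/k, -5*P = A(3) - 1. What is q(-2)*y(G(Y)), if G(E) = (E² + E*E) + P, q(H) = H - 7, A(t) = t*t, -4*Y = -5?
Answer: -360/61 ≈ -5.9016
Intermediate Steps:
Y = 5/4 (Y = -¼*(-5) = 5/4 ≈ 1.2500)
A(t) = t²
P = -8/5 (P = -(3² - 1)/5 = -(9 - 1)/5 = -⅕*8 = -8/5 ≈ -1.6000)
q(H) = -7 + H
G(E) = -8/5 + 2*E² (G(E) = (E² + E*E) - 8/5 = (E² + E²) - 8/5 = 2*E² - 8/5 = -8/5 + 2*E²)
q(-2)*y(G(Y)) = (-7 - 2)/(-8/5 + 2*(5/4)²) = -9/(-8/5 + 2*(25/16)) = -9/(-8/5 + 25/8) = -9/61/40 = -9*40/61 = -360/61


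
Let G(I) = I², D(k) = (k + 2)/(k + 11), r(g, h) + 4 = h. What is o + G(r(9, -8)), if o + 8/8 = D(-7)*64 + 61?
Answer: 124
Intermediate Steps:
r(g, h) = -4 + h
D(k) = (2 + k)/(11 + k)
o = -20 (o = -1 + (((2 - 7)/(11 - 7))*64 + 61) = -1 + ((-5/4)*64 + 61) = -1 + (((¼)*(-5))*64 + 61) = -1 + (-5/4*64 + 61) = -1 + (-80 + 61) = -1 - 19 = -20)
o + G(r(9, -8)) = -20 + (-4 - 8)² = -20 + (-12)² = -20 + 144 = 124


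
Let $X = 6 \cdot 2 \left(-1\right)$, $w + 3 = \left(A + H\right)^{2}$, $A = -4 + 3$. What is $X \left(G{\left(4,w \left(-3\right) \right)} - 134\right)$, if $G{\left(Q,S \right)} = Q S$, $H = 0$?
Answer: $1320$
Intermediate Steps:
$A = -1$
$w = -2$ ($w = -3 + \left(-1 + 0\right)^{2} = -3 + \left(-1\right)^{2} = -3 + 1 = -2$)
$X = -12$ ($X = 12 \left(-1\right) = -12$)
$X \left(G{\left(4,w \left(-3\right) \right)} - 134\right) = - 12 \left(4 \left(\left(-2\right) \left(-3\right)\right) - 134\right) = - 12 \left(4 \cdot 6 - 134\right) = - 12 \left(24 - 134\right) = \left(-12\right) \left(-110\right) = 1320$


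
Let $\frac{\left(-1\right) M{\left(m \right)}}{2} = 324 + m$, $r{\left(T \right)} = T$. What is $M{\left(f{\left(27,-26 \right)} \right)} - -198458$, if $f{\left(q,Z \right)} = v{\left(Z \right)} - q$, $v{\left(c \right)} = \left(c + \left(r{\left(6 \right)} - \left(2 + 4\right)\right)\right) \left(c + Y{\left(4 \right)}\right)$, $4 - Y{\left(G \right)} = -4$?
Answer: $196928$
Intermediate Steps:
$Y{\left(G \right)} = 8$ ($Y{\left(G \right)} = 4 - -4 = 4 + 4 = 8$)
$v{\left(c \right)} = c \left(8 + c\right)$ ($v{\left(c \right)} = \left(c + \left(6 - \left(2 + 4\right)\right)\right) \left(c + 8\right) = \left(c + \left(6 - 6\right)\right) \left(8 + c\right) = \left(c + 0\right) \left(8 + c\right) = c \left(8 + c\right)$)
$f{\left(q,Z \right)} = - q + Z \left(8 + Z\right)$ ($f{\left(q,Z \right)} = Z \left(8 + Z\right) - q = - q + Z \left(8 + Z\right)$)
$M{\left(m \right)} = -648 - 2 m$ ($M{\left(m \right)} = - 2 \left(324 + m\right) = -648 - 2 m$)
$M{\left(f{\left(27,-26 \right)} \right)} - -198458 = \left(-648 - 2 \left(\left(-26\right)^{2} - 27 + 8 \left(-26\right)\right)\right) - -198458 = \left(-648 - 2 \left(676 - 27 - 208\right)\right) + 198458 = \left(-648 - 882\right) + 198458 = -1530 + 198458 = 196928$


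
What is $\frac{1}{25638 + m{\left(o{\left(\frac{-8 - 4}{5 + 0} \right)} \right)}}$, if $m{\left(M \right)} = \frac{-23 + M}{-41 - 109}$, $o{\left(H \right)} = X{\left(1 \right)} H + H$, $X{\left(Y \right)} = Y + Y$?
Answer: $\frac{750}{19228651} \approx 3.9004 \cdot 10^{-5}$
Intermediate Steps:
$X{\left(Y \right)} = 2 Y$
$o{\left(H \right)} = 3 H$ ($o{\left(H \right)} = 2 \cdot 1 H + H = 2 H + H = 3 H$)
$m{\left(M \right)} = \frac{23}{150} - \frac{M}{150}$ ($m{\left(M \right)} = \frac{-23 + M}{-150} = \left(-23 + M\right) \left(- \frac{1}{150}\right) = \frac{23}{150} - \frac{M}{150}$)
$\frac{1}{25638 + m{\left(o{\left(\frac{-8 - 4}{5 + 0} \right)} \right)}} = \frac{1}{25638 + \left(\frac{23}{150} - \frac{3 \frac{-8 - 4}{5 + 0}}{150}\right)} = \frac{1}{25638 + \left(\frac{23}{150} - \frac{3 \left(- \frac{12}{5}\right)}{150}\right)} = \frac{1}{25638 + \left(\frac{23}{150} - - \frac{6}{125}\right)} = \frac{1}{25638 + \left(\frac{23}{150} + \frac{6}{125}\right)} = \frac{1}{25638 + \frac{151}{750}} = \frac{1}{\frac{19228651}{750}} = \frac{750}{19228651}$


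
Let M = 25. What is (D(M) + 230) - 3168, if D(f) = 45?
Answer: -2893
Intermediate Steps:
(D(M) + 230) - 3168 = (45 + 230) - 3168 = 275 - 3168 = -2893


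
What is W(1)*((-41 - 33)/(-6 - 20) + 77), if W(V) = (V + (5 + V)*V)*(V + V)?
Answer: 14532/13 ≈ 1117.8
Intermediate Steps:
W(V) = 2*V*(V + V*(5 + V)) (W(V) = (V + V*(5 + V))*(2*V) = 2*V*(V + V*(5 + V)))
W(1)*((-41 - 33)/(-6 - 20) + 77) = (2*1²*(6 + 1))*((-41 - 33)/(-6 - 20) + 77) = (2*1*7)*(-74/(-26) + 77) = 14*(-74*(-1/26) + 77) = 14*(37/13 + 77) = 14*(1038/13) = 14532/13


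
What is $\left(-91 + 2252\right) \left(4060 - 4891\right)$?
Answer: $-1795791$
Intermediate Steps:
$\left(-91 + 2252\right) \left(4060 - 4891\right) = 2161 \left(-831\right) = -1795791$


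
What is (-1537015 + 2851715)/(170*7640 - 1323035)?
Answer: -262940/4847 ≈ -54.248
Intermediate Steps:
(-1537015 + 2851715)/(170*7640 - 1323035) = 1314700/(1298800 - 1323035) = 1314700/(-24235) = 1314700*(-1/24235) = -262940/4847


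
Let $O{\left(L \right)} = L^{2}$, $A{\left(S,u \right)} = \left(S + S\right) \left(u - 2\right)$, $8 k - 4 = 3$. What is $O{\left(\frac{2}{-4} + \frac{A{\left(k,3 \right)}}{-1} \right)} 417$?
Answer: $\frac{33777}{16} \approx 2111.1$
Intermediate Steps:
$k = \frac{7}{8}$ ($k = \frac{1}{2} + \frac{1}{8} \cdot 3 = \frac{1}{2} + \frac{3}{8} = \frac{7}{8} \approx 0.875$)
$A{\left(S,u \right)} = 2 S \left(-2 + u\right)$
$O{\left(\frac{2}{-4} + \frac{A{\left(k,3 \right)}}{-1} \right)} 417 = \left(\frac{2}{-4} + \frac{2 \cdot \frac{7}{8} \left(-2 + 3\right)}{-1}\right)^{2} \cdot 417 = \left(2 \left(- \frac{1}{4}\right) + 2 \cdot \frac{7}{8} \cdot 1 \left(-1\right)\right)^{2} \cdot 417 = \left(- \frac{1}{2} + \frac{7}{4} \left(-1\right)\right)^{2} \cdot 417 = \left(- \frac{1}{2} - \frac{7}{4}\right)^{2} \cdot 417 = \left(- \frac{9}{4}\right)^{2} \cdot 417 = \frac{81}{16} \cdot 417 = \frac{33777}{16}$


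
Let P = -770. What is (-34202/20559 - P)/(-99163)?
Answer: -2256604/291241731 ≈ -0.0077482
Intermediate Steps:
(-34202/20559 - P)/(-99163) = (-34202/20559 - 1*(-770))/(-99163) = (-34202*1/20559 + 770)*(-1/99163) = (-4886/2937 + 770)*(-1/99163) = (2256604/2937)*(-1/99163) = -2256604/291241731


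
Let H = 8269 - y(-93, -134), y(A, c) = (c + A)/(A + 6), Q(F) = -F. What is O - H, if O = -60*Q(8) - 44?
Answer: -681244/87 ≈ -7830.4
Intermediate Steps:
O = 436 (O = -(-60)*8 - 44 = -60*(-8) - 44 = 480 - 44 = 436)
y(A, c) = (A + c)/(6 + A)
H = 719176/87 (H = 8269 - (-93 - 134)/(6 - 93) = 8269 - (-227)/(-87) = 8269 - (-1)*(-227)/87 = 8269 - 1*227/87 = 8269 - 227/87 = 719176/87 ≈ 8266.4)
O - H = 436 - 1*719176/87 = 436 - 719176/87 = -681244/87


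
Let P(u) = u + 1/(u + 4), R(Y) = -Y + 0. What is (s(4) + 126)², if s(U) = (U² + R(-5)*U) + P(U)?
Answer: 1766241/64 ≈ 27598.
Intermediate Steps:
R(Y) = -Y
P(u) = u + 1/(4 + u)
s(U) = U² + 5*U + (1 + U² + 4*U)/(4 + U) (s(U) = (U² + (-1*(-5))*U) + (1 + U² + 4*U)/(4 + U) = (U² + 5*U) + (1 + U² + 4*U)/(4 + U) = U² + 5*U + (1 + U² + 4*U)/(4 + U))
(s(4) + 126)² = ((1 + 4³ + 10*4² + 24*4)/(4 + 4) + 126)² = ((1 + 64 + 10*16 + 96)/8 + 126)² = ((1 + 64 + 160 + 96)/8 + 126)² = ((⅛)*321 + 126)² = (321/8 + 126)² = (1329/8)² = 1766241/64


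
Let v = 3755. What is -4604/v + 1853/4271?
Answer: -12705669/16037605 ≈ -0.79224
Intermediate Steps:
-4604/v + 1853/4271 = -4604/3755 + 1853/4271 = -12705669/16037605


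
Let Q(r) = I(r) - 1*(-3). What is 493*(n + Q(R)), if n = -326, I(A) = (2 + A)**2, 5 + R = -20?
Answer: 101558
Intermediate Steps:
R = -25 (R = -5 - 20 = -25)
Q(r) = 3 + (2 + r)**2 (Q(r) = (2 + r)**2 - 1*(-3) = (2 + r)**2 + 3 = 3 + (2 + r)**2)
493*(n + Q(R)) = 493*(-326 + (3 + (2 - 25)**2)) = 493*(-326 + (3 + (-23)**2)) = 493*(-326 + (3 + 529)) = 493*(-326 + 532) = 493*206 = 101558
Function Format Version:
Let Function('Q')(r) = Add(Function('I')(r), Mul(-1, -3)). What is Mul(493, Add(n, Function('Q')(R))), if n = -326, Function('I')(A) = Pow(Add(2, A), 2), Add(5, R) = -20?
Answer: 101558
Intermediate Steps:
R = -25 (R = Add(-5, -20) = -25)
Function('Q')(r) = Add(3, Pow(Add(2, r), 2)) (Function('Q')(r) = Add(Pow(Add(2, r), 2), Mul(-1, -3)) = Add(Pow(Add(2, r), 2), 3) = Add(3, Pow(Add(2, r), 2)))
Mul(493, Add(n, Function('Q')(R))) = Mul(493, Add(-326, Add(3, Pow(Add(2, -25), 2)))) = Mul(493, Add(-326, Add(3, Pow(-23, 2)))) = Mul(493, Add(-326, Add(3, 529))) = Mul(493, Add(-326, 532)) = Mul(493, 206) = 101558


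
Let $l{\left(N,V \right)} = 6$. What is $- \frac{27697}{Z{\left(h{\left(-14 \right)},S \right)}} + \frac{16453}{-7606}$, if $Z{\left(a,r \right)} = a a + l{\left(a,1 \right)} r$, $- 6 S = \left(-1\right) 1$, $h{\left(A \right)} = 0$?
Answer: $- \frac{210679835}{7606} \approx -27699.0$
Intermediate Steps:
$S = \frac{1}{6}$ ($S = - \frac{\left(-1\right) 1}{6} = \left(- \frac{1}{6}\right) \left(-1\right) = \frac{1}{6} \approx 0.16667$)
$Z{\left(a,r \right)} = a^{2} + 6 r$ ($Z{\left(a,r \right)} = a a + 6 r = a^{2} + 6 r$)
$- \frac{27697}{Z{\left(h{\left(-14 \right)},S \right)}} + \frac{16453}{-7606} = - \frac{27697}{0^{2} + 6 \cdot \frac{1}{6}} + \frac{16453}{-7606} = - \frac{27697}{0 + 1} + 16453 \left(- \frac{1}{7606}\right) = - \frac{27697}{1} - \frac{16453}{7606} = \left(-27697\right) 1 - \frac{16453}{7606} = -27697 - \frac{16453}{7606} = - \frac{210679835}{7606}$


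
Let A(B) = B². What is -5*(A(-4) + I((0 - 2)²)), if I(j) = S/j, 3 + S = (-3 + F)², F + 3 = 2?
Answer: -385/4 ≈ -96.250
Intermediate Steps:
F = -1 (F = -3 + 2 = -1)
S = 13 (S = -3 + (-3 - 1)² = -3 + (-4)² = -3 + 16 = 13)
I(j) = 13/j
-5*(A(-4) + I((0 - 2)²)) = -5*((-4)² + 13/((0 - 2)²)) = -5*(16 + 13/((-2)²)) = -5*(16 + 13/4) = -5*77/4 = -385/4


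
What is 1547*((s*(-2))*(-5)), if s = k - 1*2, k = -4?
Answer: -92820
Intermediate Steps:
s = -6 (s = -4 - 1*2 = -4 - 2 = -6)
1547*((s*(-2))*(-5)) = 1547*(-6*(-2)*(-5)) = 1547*(12*(-5)) = 1547*(-60) = -92820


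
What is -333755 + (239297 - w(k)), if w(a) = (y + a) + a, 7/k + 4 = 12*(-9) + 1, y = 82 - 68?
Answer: -10486378/111 ≈ -94472.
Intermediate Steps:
y = 14
k = -7/111 (k = 7/(-4 + (12*(-9) + 1)) = 7/(-4 + (-108 + 1)) = 7/(-4 - 107) = 7/(-111) = 7*(-1/111) = -7/111 ≈ -0.063063)
w(a) = 14 + 2*a (w(a) = (14 + a) + a = 14 + 2*a)
-333755 + (239297 - w(k)) = -333755 + (239297 - (14 + 2*(-7/111))) = -333755 + (239297 - (14 - 14/111)) = -333755 + (239297 - 1*1540/111) = -333755 + (239297 - 1540/111) = -333755 + 26560427/111 = -10486378/111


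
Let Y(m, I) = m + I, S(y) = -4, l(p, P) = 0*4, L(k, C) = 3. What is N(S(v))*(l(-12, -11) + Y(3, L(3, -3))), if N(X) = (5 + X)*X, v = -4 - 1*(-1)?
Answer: -24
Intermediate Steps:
l(p, P) = 0
v = -3 (v = -4 + 1 = -3)
N(X) = X*(5 + X)
Y(m, I) = I + m
N(S(v))*(l(-12, -11) + Y(3, L(3, -3))) = (-4*(5 - 4))*(0 + (3 + 3)) = (-4*1)*(0 + 6) = -4*6 = -24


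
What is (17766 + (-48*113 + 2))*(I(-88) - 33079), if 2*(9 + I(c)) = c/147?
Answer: -60040969120/147 ≈ -4.0844e+8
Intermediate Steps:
I(c) = -9 + c/294 (I(c) = -9 + (c/147)/2 = -9 + c/294)
(17766 + (-48*113 + 2))*(I(-88) - 33079) = (17766 + (-48*113 + 2))*((-9 + (1/294)*(-88)) - 33079) = (17766 + (-5424 + 2))*((-9 - 44/147) - 33079) = (17766 - 5422)*(-1367/147 - 33079) = 12344*(-4863980/147) = -60040969120/147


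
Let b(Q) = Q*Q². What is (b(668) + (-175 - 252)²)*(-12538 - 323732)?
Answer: -100295877085470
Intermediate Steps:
b(Q) = Q³
(b(668) + (-175 - 252)²)*(-12538 - 323732) = (668³ + (-175 - 252)²)*(-12538 - 323732) = (298077632 + (-427)²)*(-336270) = (298077632 + 182329)*(-336270) = 298259961*(-336270) = -100295877085470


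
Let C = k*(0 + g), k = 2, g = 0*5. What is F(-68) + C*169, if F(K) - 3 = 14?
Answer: 17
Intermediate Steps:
F(K) = 17 (F(K) = 3 + 14 = 17)
g = 0
C = 0 (C = 2*(0 + 0) = 2*0 = 0)
F(-68) + C*169 = 17 + 0*169 = 17 + 0 = 17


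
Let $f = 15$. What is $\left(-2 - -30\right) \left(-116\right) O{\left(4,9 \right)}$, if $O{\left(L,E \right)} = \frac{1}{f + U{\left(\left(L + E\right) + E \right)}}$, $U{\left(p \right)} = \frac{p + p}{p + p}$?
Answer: $-203$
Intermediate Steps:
$U{\left(p \right)} = 1$ ($U{\left(p \right)} = \frac{2 p}{2 p} = 2 p \frac{1}{2 p} = 1$)
$O{\left(L,E \right)} = \frac{1}{16}$ ($O{\left(L,E \right)} = \frac{1}{15 + 1} = \frac{1}{16}$)
$\left(-2 - -30\right) \left(-116\right) O{\left(4,9 \right)} = \left(-2 - -30\right) \left(-116\right) \frac{1}{16} = \left(-2 + 30\right) \left(-116\right) \frac{1}{16} = 28 \left(-116\right) \frac{1}{16} = \left(-3248\right) \frac{1}{16} = -203$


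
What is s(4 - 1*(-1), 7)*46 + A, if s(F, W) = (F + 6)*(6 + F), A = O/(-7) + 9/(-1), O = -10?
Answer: 38909/7 ≈ 5558.4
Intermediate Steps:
A = -53/7 (A = -10/(-7) + 9/(-1) = -10*(-⅐) + 9*(-1) = 10/7 - 9 = -53/7 ≈ -7.5714)
s(F, W) = (6 + F)² (s(F, W) = (6 + F)*(6 + F) = (6 + F)²)
s(4 - 1*(-1), 7)*46 + A = (6 + (4 - 1*(-1)))²*46 - 53/7 = (6 + (4 + 1))²*46 - 53/7 = (6 + 5)²*46 - 53/7 = 11²*46 - 53/7 = 121*46 - 53/7 = 5566 - 53/7 = 38909/7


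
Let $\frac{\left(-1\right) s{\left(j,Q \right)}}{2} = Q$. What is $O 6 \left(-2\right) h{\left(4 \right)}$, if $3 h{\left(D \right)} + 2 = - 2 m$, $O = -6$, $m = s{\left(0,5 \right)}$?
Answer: $432$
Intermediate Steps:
$s{\left(j,Q \right)} = - 2 Q$
$m = -10$ ($m = \left(-2\right) 5 = -10$)
$h{\left(D \right)} = 6$ ($h{\left(D \right)} = - \frac{2}{3} + \frac{\left(-2\right) \left(-10\right)}{3} = - \frac{2}{3} + \frac{1}{3} \cdot 20 = - \frac{2}{3} + \frac{20}{3} = 6$)
$O 6 \left(-2\right) h{\left(4 \right)} = - 6 \cdot 6 \left(-2\right) 6 = \left(-6\right) \left(-12\right) 6 = 72 \cdot 6 = 432$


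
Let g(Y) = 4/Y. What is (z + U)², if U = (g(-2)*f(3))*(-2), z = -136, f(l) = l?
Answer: 15376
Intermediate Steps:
U = 12 (U = ((4/(-2))*3)*(-2) = ((4*(-½))*3)*(-2) = -2*3*(-2) = -6*(-2) = 12)
(z + U)² = (-136 + 12)² = (-124)² = 15376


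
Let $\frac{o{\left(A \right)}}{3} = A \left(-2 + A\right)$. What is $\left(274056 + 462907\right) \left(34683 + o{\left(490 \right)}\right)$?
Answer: $554227865409$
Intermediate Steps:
$o{\left(A \right)} = 3 A \left(-2 + A\right)$
$\left(274056 + 462907\right) \left(34683 + o{\left(490 \right)}\right) = \left(274056 + 462907\right) \left(34683 + 3 \cdot 490 \left(-2 + 490\right)\right) = 736963 \left(34683 + 3 \cdot 490 \cdot 488\right) = 736963 \left(34683 + 717360\right) = 736963 \cdot 752043 = 554227865409$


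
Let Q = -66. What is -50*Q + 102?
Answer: 3402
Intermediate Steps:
-50*Q + 102 = -50*(-66) + 102 = 3300 + 102 = 3402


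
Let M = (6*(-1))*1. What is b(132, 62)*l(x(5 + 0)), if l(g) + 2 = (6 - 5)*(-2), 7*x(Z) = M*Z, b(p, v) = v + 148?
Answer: -840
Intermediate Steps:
M = -6 (M = -6*1 = -6)
b(p, v) = 148 + v
x(Z) = -6*Z/7 (x(Z) = (-6*Z)/7 = -6*Z/7)
l(g) = -4 (l(g) = -2 + (6 - 5)*(-2) = -2 + 1*(-2) = -2 - 2 = -4)
b(132, 62)*l(x(5 + 0)) = (148 + 62)*(-4) = 210*(-4) = -840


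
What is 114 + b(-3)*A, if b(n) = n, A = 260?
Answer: -666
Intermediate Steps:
114 + b(-3)*A = 114 - 3*260 = 114 - 780 = -666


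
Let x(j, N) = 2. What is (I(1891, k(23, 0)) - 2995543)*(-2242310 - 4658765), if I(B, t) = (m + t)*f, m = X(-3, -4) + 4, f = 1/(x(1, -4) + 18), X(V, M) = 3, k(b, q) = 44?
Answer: 82689797243935/4 ≈ 2.0672e+13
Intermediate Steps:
f = 1/20 (f = 1/(2 + 18) = 1/20 ≈ 0.050000)
m = 7 (m = 3 + 4 = 7)
I(B, t) = 7/20 + t/20 (I(B, t) = (7 + t)*(1/20) = 7/20 + t/20)
(I(1891, k(23, 0)) - 2995543)*(-2242310 - 4658765) = ((7/20 + (1/20)*44) - 2995543)*(-2242310 - 4658765) = ((7/20 + 11/5) - 2995543)*(-6901075) = (51/20 - 2995543)*(-6901075) = -59910809/20*(-6901075) = 82689797243935/4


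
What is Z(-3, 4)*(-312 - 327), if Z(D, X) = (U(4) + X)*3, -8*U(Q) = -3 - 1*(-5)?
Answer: -28755/4 ≈ -7188.8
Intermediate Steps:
U(Q) = -1/4 (U(Q) = -(-3 - 1*(-5))/8 = -(-3 + 5)/8 = -1/8*2 = -1/4)
Z(D, X) = -3/4 + 3*X (Z(D, X) = (-1/4 + X)*3 = -3/4 + 3*X)
Z(-3, 4)*(-312 - 327) = (-3/4 + 3*4)*(-312 - 327) = (-3/4 + 12)*(-639) = (45/4)*(-639) = -28755/4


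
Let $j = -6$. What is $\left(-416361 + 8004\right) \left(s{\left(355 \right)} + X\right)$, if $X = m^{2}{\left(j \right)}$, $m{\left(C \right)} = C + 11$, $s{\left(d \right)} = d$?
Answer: $-155175660$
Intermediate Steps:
$m{\left(C \right)} = 11 + C$
$X = 25$ ($X = \left(11 - 6\right)^{2} = 5^{2} = 25$)
$\left(-416361 + 8004\right) \left(s{\left(355 \right)} + X\right) = \left(-416361 + 8004\right) \left(355 + 25\right) = \left(-408357\right) 380 = -155175660$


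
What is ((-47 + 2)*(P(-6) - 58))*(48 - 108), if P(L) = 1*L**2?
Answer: -59400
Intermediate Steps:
P(L) = L**2
((-47 + 2)*(P(-6) - 58))*(48 - 108) = ((-47 + 2)*((-6)**2 - 58))*(48 - 108) = -45*(36 - 58)*(-60) = -45*(-22)*(-60) = 990*(-60) = -59400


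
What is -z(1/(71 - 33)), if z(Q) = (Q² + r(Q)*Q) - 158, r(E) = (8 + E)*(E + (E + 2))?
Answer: 2161487/13718 ≈ 157.57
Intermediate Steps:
r(E) = (2 + 2*E)*(8 + E) (r(E) = (8 + E)*(E + (2 + E)) = (8 + E)*(2 + 2*E) = (2 + 2*E)*(8 + E))
z(Q) = -158 + Q² + Q*(16 + 2*Q² + 18*Q) (z(Q) = (Q² + (16 + 2*Q² + 18*Q)*Q) - 158 = (Q² + Q*(16 + 2*Q² + 18*Q)) - 158 = -158 + Q² + Q*(16 + 2*Q² + 18*Q))
-z(1/(71 - 33)) = -(-158 + 2*(1/(71 - 33))³ + 16/(71 - 33) + 19*(1/(71 - 33))²) = -(-158 + 2*(1/38)³ + 16/38 + 19*(1/38)²) = -(-158 + 2*(1/38)³ + 16*(1/38) + 19*(1/38)²) = -(-158 + 2*(1/54872) + 8/19 + 19*(1/1444)) = -(-158 + 1/27436 + 8/19 + 1/76) = -1*(-2161487/13718) = 2161487/13718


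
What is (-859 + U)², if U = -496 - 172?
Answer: 2331729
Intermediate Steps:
U = -668
(-859 + U)² = (-859 - 668)² = (-1527)² = 2331729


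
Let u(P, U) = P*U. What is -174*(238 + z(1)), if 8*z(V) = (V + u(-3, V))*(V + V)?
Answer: -41325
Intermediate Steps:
z(V) = -V**2/2 (z(V) = ((V - 3*V)*(V + V))/8 = ((-2*V)*(2*V))/8 = (-4*V**2)/8 = -V**2/2)
-174*(238 + z(1)) = -174*(238 - 1/2*1**2) = -174*(238 - 1/2*1) = -174*(238 - 1/2) = -174*475/2 = -41325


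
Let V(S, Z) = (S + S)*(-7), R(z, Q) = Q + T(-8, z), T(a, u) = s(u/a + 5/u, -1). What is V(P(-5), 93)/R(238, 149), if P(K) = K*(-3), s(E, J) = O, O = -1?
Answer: -105/74 ≈ -1.4189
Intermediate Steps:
s(E, J) = -1
T(a, u) = -1
P(K) = -3*K
R(z, Q) = -1 + Q (R(z, Q) = Q - 1 = -1 + Q)
V(S, Z) = -14*S (V(S, Z) = (2*S)*(-7) = -14*S)
V(P(-5), 93)/R(238, 149) = (-(-42)*(-5))/(-1 + 149) = -14*15/148 = -210*1/148 = -105/74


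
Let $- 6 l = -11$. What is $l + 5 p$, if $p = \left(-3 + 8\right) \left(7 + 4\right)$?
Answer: $\frac{1661}{6} \approx 276.83$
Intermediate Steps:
$l = \frac{11}{6}$ ($l = \left(- \frac{1}{6}\right) \left(-11\right) = \frac{11}{6} \approx 1.8333$)
$p = 55$ ($p = 5 \cdot 11 = 55$)
$l + 5 p = \frac{11}{6} + 5 \cdot 55 = \frac{11}{6} + 275 = \frac{1661}{6}$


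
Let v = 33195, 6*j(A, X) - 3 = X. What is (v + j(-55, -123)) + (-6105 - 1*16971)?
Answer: 10099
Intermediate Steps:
j(A, X) = ½ + X/6
(v + j(-55, -123)) + (-6105 - 1*16971) = (33195 + (½ + (⅙)*(-123))) + (-6105 - 1*16971) = (33195 + (½ - 41/2)) + (-6105 - 16971) = (33195 - 20) - 23076 = 33175 - 23076 = 10099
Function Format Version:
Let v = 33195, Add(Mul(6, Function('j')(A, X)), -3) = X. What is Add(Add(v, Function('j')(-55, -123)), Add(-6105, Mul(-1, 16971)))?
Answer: 10099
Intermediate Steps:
Function('j')(A, X) = Add(Rational(1, 2), Mul(Rational(1, 6), X))
Add(Add(v, Function('j')(-55, -123)), Add(-6105, Mul(-1, 16971))) = Add(Add(33195, Add(Rational(1, 2), Mul(Rational(1, 6), -123))), Add(-6105, Mul(-1, 16971))) = Add(Add(33195, Add(Rational(1, 2), Rational(-41, 2))), Add(-6105, -16971)) = Add(Add(33195, -20), -23076) = Add(33175, -23076) = 10099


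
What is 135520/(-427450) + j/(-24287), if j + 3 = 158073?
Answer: -7085839574/1038147815 ≈ -6.8255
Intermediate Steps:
j = 158070 (j = -3 + 158073 = 158070)
135520/(-427450) + j/(-24287) = 135520/(-427450) + 158070/(-24287) = 135520*(-1/427450) + 158070*(-1/24287) = -13552/42745 - 158070/24287 = -7085839574/1038147815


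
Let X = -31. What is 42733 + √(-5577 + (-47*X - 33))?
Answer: 42733 + I*√4153 ≈ 42733.0 + 64.444*I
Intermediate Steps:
42733 + √(-5577 + (-47*X - 33)) = 42733 + √(-5577 + (-47*(-31) - 33)) = 42733 + √(-5577 + (1457 - 33)) = 42733 + √(-5577 + 1424) = 42733 + √(-4153) = 42733 + I*√4153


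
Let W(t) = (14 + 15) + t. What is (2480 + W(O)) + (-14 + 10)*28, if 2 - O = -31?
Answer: 2430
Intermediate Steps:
O = 33 (O = 2 - 1*(-31) = 2 + 31 = 33)
W(t) = 29 + t
(2480 + W(O)) + (-14 + 10)*28 = (2480 + (29 + 33)) + (-14 + 10)*28 = (2480 + 62) - 4*28 = 2542 - 112 = 2430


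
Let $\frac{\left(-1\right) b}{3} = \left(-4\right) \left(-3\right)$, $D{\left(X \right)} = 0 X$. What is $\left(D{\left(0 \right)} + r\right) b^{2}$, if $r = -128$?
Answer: $-165888$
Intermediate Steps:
$D{\left(X \right)} = 0$
$b = -36$ ($b = - 3 \left(\left(-4\right) \left(-3\right)\right) = \left(-3\right) 12 = -36$)
$\left(D{\left(0 \right)} + r\right) b^{2} = \left(0 - 128\right) \left(-36\right)^{2} = \left(-128\right) 1296 = -165888$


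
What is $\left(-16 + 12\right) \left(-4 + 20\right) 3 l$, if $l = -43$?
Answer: $8256$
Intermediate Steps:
$\left(-16 + 12\right) \left(-4 + 20\right) 3 l = \left(-16 + 12\right) \left(-4 + 20\right) 3 \left(-43\right) = \left(-4\right) 16 \cdot 3 \left(-43\right) = \left(-64\right) 3 \left(-43\right) = \left(-192\right) \left(-43\right) = 8256$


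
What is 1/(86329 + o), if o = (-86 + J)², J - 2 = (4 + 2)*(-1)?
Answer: 1/94429 ≈ 1.0590e-5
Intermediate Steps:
J = -4 (J = 2 + (4 + 2)*(-1) = 2 + 6*(-1) = 2 - 6 = -4)
o = 8100 (o = (-86 - 4)² = (-90)² = 8100)
1/(86329 + o) = 1/(86329 + 8100) = 1/94429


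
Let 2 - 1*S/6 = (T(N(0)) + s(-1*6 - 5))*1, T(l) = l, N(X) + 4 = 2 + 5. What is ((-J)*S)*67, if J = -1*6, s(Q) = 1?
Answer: -4824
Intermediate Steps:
N(X) = 3 (N(X) = -4 + (2 + 5) = -4 + 7 = 3)
J = -6
S = -12 (S = 12 - 6*(3 + 1) = 12 - 24 = -12)
((-J)*S)*67 = (-1*(-6)*(-12))*67 = (6*(-12))*67 = -72*67 = -4824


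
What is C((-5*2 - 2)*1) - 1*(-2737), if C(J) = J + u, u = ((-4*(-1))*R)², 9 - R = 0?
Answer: 4021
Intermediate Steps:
R = 9 (R = 9 - 1*0 = 9 + 0 = 9)
u = 1296 (u = (-4*(-1)*9)² = (4*9)² = 36² = 1296)
C(J) = 1296 + J (C(J) = J + 1296 = 1296 + J)
C((-5*2 - 2)*1) - 1*(-2737) = (1296 + (-5*2 - 2)*1) - 1*(-2737) = (1296 + (-10 - 2)*1) + 2737 = (1296 - 12*1) + 2737 = (1296 - 12) + 2737 = 1284 + 2737 = 4021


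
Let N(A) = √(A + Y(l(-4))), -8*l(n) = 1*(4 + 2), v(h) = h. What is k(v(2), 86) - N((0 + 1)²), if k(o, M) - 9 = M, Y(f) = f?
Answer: 189/2 ≈ 94.500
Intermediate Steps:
l(n) = -¾ (l(n) = -(4 + 2)/8 = -6/8 = -⅛*6 = -¾)
N(A) = √(-¾ + A) (N(A) = √(A - ¾) = √(-¾ + A))
k(o, M) = 9 + M
k(v(2), 86) - N((0 + 1)²) = (9 + 86) - √(-3 + 4*(0 + 1)²)/2 = 95 - √(-3 + 4*1²)/2 = 95 - √(-3 + 4*1)/2 = 95 - √(-3 + 4)/2 = 95 - √1/2 = 95 - 1/2 = 95 - 1*½ = 95 - ½ = 189/2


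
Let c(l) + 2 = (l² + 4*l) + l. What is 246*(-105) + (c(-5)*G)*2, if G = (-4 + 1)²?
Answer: -25866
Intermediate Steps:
c(l) = -2 + l² + 5*l (c(l) = -2 + ((l² + 4*l) + l) = -2 + (l² + 5*l) = -2 + l² + 5*l)
G = 9 (G = (-3)² = 9)
246*(-105) + (c(-5)*G)*2 = 246*(-105) + ((-2 + (-5)² + 5*(-5))*9)*2 = -25830 + ((-2 + 25 - 25)*9)*2 = -25830 - 2*9*2 = -25830 - 18*2 = -25830 - 36 = -25866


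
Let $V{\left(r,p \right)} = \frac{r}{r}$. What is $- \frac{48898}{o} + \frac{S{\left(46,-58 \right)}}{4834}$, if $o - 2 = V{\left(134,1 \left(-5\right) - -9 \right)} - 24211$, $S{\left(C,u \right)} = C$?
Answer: $\frac{59371625}{29255368} \approx 2.0294$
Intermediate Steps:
$V{\left(r,p \right)} = 1$
$o = -24208$ ($o = 2 + \left(1 - 24211\right) = 2 - 24210 = -24208$)
$- \frac{48898}{o} + \frac{S{\left(46,-58 \right)}}{4834} = - \frac{48898}{-24208} + \frac{46}{4834} = \left(-48898\right) \left(- \frac{1}{24208}\right) + 46 \cdot \frac{1}{4834} = \frac{24449}{12104} + \frac{23}{2417} = \frac{59371625}{29255368}$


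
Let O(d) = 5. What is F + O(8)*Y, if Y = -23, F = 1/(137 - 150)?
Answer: -1496/13 ≈ -115.08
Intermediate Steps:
F = -1/13 (F = 1/(-13) = -1/13 ≈ -0.076923)
F + O(8)*Y = -1/13 + 5*(-23) = -1/13 - 115 = -1496/13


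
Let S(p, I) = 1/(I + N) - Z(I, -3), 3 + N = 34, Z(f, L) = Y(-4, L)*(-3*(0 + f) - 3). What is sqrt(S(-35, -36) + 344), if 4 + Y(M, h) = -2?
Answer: 3*sqrt(2705)/5 ≈ 31.206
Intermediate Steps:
Y(M, h) = -6 (Y(M, h) = -4 - 2 = -6)
Z(f, L) = 18 + 18*f (Z(f, L) = -6*(-3*(0 + f) - 3) = -6*(-3*f - 3) = -6*(-3 - 3*f) = 18 + 18*f)
N = 31 (N = -3 + 34 = 31)
S(p, I) = -18 + 1/(31 + I) - 18*I (S(p, I) = 1/(I + 31) - (18 + 18*I) = 1/(31 + I) + (-18 - 18*I) = -18 + 1/(31 + I) - 18*I)
sqrt(S(-35, -36) + 344) = sqrt((-557 - 576*(-36) - 18*(-36)**2)/(31 - 36) + 344) = sqrt((-557 + 20736 - 18*1296)/(-5) + 344) = sqrt(-(-557 + 20736 - 23328)/5 + 344) = sqrt(-1/5*(-3149) + 344) = sqrt(3149/5 + 344) = sqrt(4869/5) = 3*sqrt(2705)/5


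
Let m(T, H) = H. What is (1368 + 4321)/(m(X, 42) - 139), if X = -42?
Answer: -5689/97 ≈ -58.649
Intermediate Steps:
(1368 + 4321)/(m(X, 42) - 139) = (1368 + 4321)/(42 - 139) = 5689/(-97) = 5689*(-1/97) = -5689/97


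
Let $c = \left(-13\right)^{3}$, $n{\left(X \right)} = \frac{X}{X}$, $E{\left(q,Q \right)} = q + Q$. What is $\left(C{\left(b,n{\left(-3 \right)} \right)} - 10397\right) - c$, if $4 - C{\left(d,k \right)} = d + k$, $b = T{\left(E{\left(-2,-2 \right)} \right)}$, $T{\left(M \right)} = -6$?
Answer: $-8191$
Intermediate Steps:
$E{\left(q,Q \right)} = Q + q$
$n{\left(X \right)} = 1$
$b = -6$
$C{\left(d,k \right)} = 4 - d - k$ ($C{\left(d,k \right)} = 4 - \left(d + k\right) = 4 - d - k$)
$c = -2197$
$\left(C{\left(b,n{\left(-3 \right)} \right)} - 10397\right) - c = \left(\left(4 - -6 - 1\right) - 10397\right) - -2197 = \left(\left(4 + 6 - 1\right) - 10397\right) + 2197 = \left(9 - 10397\right) + 2197 = -10388 + 2197 = -8191$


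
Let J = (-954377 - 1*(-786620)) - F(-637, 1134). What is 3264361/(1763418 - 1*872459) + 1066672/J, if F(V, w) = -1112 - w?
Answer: -410073364977/147463515049 ≈ -2.7808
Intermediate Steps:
J = -165511 (J = (-954377 - 1*(-786620)) - (-1112 - 1*1134) = (-954377 + 786620) - (-1112 - 1134) = -167757 - 1*(-2246) = -167757 + 2246 = -165511)
3264361/(1763418 - 1*872459) + 1066672/J = 3264361/(1763418 - 1*872459) + 1066672/(-165511) = 3264361/(1763418 - 872459) + 1066672*(-1/165511) = 3264361/890959 - 1066672/165511 = -410073364977/147463515049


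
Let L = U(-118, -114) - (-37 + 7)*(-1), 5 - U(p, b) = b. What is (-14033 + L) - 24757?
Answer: -38701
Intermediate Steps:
U(p, b) = 5 - b
L = 89 (L = (5 - 1*(-114)) - (-37 + 7)*(-1) = (5 + 114) - (-30)*(-1) = 119 - 1*30 = 119 - 30 = 89)
(-14033 + L) - 24757 = (-14033 + 89) - 24757 = -13944 - 24757 = -38701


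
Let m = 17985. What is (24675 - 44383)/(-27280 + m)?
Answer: 1516/715 ≈ 2.1203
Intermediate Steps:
(24675 - 44383)/(-27280 + m) = (24675 - 44383)/(-27280 + 17985) = -19708/(-9295) = -19708*(-1/9295) = 1516/715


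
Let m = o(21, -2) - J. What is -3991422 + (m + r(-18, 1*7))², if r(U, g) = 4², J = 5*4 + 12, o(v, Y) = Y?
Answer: -3991098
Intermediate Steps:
J = 32 (J = 20 + 12 = 32)
r(U, g) = 16
m = -34 (m = -2 - 1*32 = -2 - 32 = -34)
-3991422 + (m + r(-18, 1*7))² = -3991422 + (-34 + 16)² = -3991422 + (-18)² = -3991422 + 324 = -3991098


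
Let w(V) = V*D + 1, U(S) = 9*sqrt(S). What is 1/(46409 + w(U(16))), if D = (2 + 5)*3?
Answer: 1/47166 ≈ 2.1202e-5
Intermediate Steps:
D = 21 (D = 7*3 = 21)
w(V) = 1 + 21*V (w(V) = V*21 + 1 = 21*V + 1 = 1 + 21*V)
1/(46409 + w(U(16))) = 1/(46409 + (1 + 21*(9*sqrt(16)))) = 1/(46409 + (1 + 21*(9*4))) = 1/(46409 + (1 + 21*36)) = 1/(46409 + (1 + 756)) = 1/(46409 + 757) = 1/47166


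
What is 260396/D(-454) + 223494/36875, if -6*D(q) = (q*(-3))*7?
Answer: -9246970534/58594375 ≈ -157.81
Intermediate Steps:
D(q) = 7*q/2 (D(q) = -q*(-3)*7/6 = -(-3*q)*7/6 = -(-7)*q/2 = 7*q/2)
260396/D(-454) + 223494/36875 = 260396/(((7/2)*(-454))) + 223494/36875 = 260396/(-1589) + 223494*(1/36875) = 260396*(-1/1589) + 223494/36875 = -260396/1589 + 223494/36875 = -9246970534/58594375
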